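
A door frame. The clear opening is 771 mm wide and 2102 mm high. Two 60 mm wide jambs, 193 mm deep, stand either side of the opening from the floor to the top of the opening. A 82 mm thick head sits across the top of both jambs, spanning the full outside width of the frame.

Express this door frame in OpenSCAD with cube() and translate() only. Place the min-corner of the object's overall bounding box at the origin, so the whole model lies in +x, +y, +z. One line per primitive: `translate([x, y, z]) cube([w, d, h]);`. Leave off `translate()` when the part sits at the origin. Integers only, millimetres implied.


cube([60, 193, 2102]);
translate([831, 0, 0]) cube([60, 193, 2102]);
translate([0, 0, 2102]) cube([891, 193, 82]);


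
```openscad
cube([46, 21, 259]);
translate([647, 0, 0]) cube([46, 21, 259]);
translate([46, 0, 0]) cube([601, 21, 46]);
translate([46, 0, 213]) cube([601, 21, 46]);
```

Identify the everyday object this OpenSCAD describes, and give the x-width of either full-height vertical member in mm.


A picture frame. The border width is 46 mm.

Four thin pieces enclosing a rectangular opening — a picture frame. The two full-height stiles are 259 mm tall; the top rail sits at z = 213 and is 46 mm tall, so the border above the opening is 259 − 213 = 46 mm, matching the stile x-width.


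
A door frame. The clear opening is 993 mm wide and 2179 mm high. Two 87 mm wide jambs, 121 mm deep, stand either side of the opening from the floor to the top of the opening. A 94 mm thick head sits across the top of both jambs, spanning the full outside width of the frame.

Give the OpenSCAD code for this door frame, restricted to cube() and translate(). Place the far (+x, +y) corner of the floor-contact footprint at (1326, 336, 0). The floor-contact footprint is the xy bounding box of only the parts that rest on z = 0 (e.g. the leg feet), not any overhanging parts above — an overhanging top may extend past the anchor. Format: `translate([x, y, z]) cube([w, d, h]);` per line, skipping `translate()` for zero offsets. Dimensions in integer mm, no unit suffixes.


translate([159, 215, 0]) cube([87, 121, 2179]);
translate([1239, 215, 0]) cube([87, 121, 2179]);
translate([159, 215, 2179]) cube([1167, 121, 94]);


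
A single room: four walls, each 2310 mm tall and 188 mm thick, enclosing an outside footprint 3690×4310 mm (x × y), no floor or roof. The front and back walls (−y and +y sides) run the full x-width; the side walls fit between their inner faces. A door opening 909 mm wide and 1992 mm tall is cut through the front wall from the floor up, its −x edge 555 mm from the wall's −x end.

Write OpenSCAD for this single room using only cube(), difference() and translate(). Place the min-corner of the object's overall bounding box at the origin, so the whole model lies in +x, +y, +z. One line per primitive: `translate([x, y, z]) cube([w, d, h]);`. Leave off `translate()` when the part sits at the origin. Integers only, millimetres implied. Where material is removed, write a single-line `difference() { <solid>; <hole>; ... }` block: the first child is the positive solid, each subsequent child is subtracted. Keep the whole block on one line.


difference() { cube([3690, 188, 2310]); translate([555, 0, 0]) cube([909, 188, 1992]); }
translate([0, 4122, 0]) cube([3690, 188, 2310]);
translate([0, 188, 0]) cube([188, 3934, 2310]);
translate([3502, 188, 0]) cube([188, 3934, 2310]);


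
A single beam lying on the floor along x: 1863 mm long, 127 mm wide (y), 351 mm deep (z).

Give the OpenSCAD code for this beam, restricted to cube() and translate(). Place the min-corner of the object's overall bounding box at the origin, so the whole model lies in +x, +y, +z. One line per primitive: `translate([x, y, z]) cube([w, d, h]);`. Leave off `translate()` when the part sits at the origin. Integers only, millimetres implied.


cube([1863, 127, 351]);


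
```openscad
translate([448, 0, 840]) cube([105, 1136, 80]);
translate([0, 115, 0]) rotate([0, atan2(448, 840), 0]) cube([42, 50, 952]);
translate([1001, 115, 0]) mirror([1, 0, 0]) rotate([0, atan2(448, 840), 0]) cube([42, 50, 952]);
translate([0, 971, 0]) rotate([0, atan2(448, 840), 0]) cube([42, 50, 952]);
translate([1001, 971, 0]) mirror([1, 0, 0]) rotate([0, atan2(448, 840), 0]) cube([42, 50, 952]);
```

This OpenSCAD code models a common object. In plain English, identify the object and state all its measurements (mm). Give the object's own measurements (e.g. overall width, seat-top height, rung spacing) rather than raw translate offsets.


A sawhorse. A 105×1136×80 mm beam (x, y, z) sits on two A-frame leg pairs. Each pair is two raked legs of 42×50 mm section (50 mm along y) splaying symmetrically in x. Each leg rises 840 mm vertically over 448 mm of horizontal reach and is 952 mm long along its own axis. Every leg's outer bottom edge rests on the floor and its outer top edge meets a bottom edge of the beam — the left legs (tilting toward +x) meet the beam's −x bottom edge, the right legs (their mirror images, tilting toward −x) meet its +x bottom edge — so the leg tops tuck under the beam, the beam's underside is 840 mm above the floor, and the feet are 1001 mm apart outside-to-outside with the beam centred between them. The two leg pairs are set in 115 mm from either end of the beam.


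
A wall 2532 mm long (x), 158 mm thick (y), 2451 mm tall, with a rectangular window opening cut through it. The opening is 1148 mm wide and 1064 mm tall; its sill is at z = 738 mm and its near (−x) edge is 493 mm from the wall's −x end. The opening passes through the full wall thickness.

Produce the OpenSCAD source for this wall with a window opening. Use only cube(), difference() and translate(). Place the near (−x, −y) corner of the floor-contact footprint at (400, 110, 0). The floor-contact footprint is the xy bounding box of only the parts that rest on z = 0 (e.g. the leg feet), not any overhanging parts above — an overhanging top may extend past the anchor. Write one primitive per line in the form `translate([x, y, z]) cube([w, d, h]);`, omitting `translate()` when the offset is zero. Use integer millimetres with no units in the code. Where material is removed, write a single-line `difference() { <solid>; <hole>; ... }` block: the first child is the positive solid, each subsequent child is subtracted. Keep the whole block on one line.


difference() { translate([400, 110, 0]) cube([2532, 158, 2451]); translate([893, 110, 738]) cube([1148, 158, 1064]); }


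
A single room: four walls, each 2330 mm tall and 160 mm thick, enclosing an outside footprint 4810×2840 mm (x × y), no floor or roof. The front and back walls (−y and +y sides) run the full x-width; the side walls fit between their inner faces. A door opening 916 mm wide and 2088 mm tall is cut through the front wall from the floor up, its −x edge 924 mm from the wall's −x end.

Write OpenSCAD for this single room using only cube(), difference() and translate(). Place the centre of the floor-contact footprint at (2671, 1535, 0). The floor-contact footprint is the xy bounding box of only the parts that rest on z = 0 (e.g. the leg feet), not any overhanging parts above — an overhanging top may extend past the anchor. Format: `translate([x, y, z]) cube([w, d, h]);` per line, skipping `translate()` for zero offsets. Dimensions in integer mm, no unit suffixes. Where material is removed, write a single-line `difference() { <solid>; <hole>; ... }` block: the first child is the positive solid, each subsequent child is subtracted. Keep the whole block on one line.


difference() { translate([266, 115, 0]) cube([4810, 160, 2330]); translate([1190, 115, 0]) cube([916, 160, 2088]); }
translate([266, 2795, 0]) cube([4810, 160, 2330]);
translate([266, 275, 0]) cube([160, 2520, 2330]);
translate([4916, 275, 0]) cube([160, 2520, 2330]);


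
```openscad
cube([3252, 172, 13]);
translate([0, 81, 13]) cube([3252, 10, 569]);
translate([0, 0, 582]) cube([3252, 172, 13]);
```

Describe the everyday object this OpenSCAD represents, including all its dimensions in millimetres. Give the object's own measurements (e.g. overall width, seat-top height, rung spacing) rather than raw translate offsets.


An I-beam lying along x, 3252 mm long. Overall section height 595 mm. Two flanges 172 mm wide (y) and 13 mm thick, one on the floor and one at the top; a web 10 mm thick runs between them, centred on the flange width.


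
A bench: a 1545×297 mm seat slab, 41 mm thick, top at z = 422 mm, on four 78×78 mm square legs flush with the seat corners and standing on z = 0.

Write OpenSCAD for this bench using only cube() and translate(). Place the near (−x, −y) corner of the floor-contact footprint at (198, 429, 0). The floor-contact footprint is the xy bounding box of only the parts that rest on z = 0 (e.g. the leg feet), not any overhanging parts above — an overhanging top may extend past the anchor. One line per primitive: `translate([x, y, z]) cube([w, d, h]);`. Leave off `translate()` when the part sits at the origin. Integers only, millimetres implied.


translate([198, 429, 381]) cube([1545, 297, 41]);
translate([198, 429, 0]) cube([78, 78, 381]);
translate([198, 648, 0]) cube([78, 78, 381]);
translate([1665, 429, 0]) cube([78, 78, 381]);
translate([1665, 648, 0]) cube([78, 78, 381]);


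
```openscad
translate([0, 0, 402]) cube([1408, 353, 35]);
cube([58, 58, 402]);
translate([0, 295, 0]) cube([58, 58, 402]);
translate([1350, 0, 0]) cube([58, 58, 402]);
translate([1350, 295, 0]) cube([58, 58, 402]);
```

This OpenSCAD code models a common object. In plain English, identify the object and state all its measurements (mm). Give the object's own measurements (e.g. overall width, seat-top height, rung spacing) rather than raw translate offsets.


A bench: a 1408×353 mm seat slab, 35 mm thick, top at z = 437 mm, on four 58×58 mm square legs flush with the seat corners and standing on z = 0.


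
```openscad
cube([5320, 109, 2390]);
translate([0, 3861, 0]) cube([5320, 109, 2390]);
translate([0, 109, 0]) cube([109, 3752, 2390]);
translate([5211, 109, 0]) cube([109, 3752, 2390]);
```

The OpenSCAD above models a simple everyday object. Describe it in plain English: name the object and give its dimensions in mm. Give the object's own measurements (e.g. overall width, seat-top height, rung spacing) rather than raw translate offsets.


The wall frame of a small rectangular building: four walls, each 2390 mm tall and 109 mm thick, enclosing a footprint 5320 mm (x) by 3970 mm (y) outside-to-outside, with no floor or roof. The front and back walls (the −y and +y sides) span the full width; the two side walls fit between them.


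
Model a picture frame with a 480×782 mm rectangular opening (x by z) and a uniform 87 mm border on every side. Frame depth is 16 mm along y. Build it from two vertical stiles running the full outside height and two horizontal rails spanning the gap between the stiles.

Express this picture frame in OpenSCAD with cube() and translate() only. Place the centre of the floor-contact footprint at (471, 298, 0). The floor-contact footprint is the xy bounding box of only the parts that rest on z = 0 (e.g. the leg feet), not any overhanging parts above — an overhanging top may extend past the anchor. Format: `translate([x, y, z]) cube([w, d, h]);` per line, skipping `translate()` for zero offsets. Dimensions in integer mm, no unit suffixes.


translate([144, 290, 0]) cube([87, 16, 956]);
translate([711, 290, 0]) cube([87, 16, 956]);
translate([231, 290, 0]) cube([480, 16, 87]);
translate([231, 290, 869]) cube([480, 16, 87]);


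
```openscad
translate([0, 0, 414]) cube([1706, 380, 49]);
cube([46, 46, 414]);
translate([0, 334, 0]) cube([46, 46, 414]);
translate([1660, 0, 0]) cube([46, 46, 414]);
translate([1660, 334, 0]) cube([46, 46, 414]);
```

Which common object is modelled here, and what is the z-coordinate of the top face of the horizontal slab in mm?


A bench. The seat-top height is 463 mm.

A long slab on four corner posts — a bench. The slab sits at z = 414 with thickness 49, so the top is 414 + 49 = 463 mm.


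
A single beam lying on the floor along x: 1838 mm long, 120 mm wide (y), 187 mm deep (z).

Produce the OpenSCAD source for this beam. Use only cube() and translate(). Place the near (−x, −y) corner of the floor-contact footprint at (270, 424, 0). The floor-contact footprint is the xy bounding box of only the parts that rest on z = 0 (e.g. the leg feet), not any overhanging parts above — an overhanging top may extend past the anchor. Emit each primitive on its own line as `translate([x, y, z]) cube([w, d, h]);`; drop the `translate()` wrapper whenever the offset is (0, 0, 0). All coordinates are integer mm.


translate([270, 424, 0]) cube([1838, 120, 187]);


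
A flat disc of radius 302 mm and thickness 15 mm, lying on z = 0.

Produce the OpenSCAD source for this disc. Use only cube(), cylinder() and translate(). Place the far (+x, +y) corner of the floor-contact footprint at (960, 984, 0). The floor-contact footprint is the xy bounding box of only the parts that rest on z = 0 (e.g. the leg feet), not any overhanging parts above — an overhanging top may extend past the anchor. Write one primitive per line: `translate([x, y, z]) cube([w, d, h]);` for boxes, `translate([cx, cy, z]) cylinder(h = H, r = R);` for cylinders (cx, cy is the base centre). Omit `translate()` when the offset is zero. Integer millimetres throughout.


translate([658, 682, 0]) cylinder(h = 15, r = 302);


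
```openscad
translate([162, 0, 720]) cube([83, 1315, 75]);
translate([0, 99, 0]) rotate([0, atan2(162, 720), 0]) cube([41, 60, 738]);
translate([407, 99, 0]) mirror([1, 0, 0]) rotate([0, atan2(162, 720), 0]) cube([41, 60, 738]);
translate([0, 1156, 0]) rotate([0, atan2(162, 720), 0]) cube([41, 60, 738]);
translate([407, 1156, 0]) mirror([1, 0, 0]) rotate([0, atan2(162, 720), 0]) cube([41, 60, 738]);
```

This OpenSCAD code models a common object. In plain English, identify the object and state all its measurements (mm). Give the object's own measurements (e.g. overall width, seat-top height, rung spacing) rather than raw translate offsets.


A sawhorse. A 83×1315×75 mm beam (x, y, z) sits on two A-frame leg pairs. Each pair is two raked legs of 41×60 mm section (60 mm along y) splaying symmetrically in x. Each leg rises 720 mm vertically over 162 mm of horizontal reach and is 738 mm long along its own axis. Every leg's outer bottom edge rests on the floor and its outer top edge meets a bottom edge of the beam — the left legs (tilting toward +x) meet the beam's −x bottom edge, the right legs (their mirror images, tilting toward −x) meet its +x bottom edge — so the leg tops tuck under the beam, the beam's underside is 720 mm above the floor, and the feet are 407 mm apart outside-to-outside with the beam centred between them. The two leg pairs are set in 99 mm from either end of the beam.


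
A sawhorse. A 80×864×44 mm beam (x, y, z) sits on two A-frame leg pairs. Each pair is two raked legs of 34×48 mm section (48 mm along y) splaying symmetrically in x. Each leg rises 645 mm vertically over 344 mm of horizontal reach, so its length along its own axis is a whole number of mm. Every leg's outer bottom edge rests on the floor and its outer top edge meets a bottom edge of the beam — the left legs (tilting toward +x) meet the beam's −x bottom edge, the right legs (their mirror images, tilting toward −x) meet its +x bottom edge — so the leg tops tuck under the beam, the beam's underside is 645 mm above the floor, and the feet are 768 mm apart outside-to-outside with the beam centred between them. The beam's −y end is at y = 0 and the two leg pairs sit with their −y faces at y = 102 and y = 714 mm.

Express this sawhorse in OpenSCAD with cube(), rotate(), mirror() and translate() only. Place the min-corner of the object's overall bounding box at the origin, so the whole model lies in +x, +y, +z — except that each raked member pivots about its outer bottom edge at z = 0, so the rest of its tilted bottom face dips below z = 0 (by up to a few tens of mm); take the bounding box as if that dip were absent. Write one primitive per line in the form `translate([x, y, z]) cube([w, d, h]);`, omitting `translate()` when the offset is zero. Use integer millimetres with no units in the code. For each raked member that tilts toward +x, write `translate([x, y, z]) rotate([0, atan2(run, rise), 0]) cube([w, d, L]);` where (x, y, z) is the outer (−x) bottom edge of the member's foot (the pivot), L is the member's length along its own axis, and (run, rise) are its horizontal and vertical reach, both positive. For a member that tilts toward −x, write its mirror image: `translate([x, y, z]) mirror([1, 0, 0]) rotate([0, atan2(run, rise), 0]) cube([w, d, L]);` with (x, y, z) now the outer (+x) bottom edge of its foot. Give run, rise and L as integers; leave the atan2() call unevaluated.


translate([344, 0, 645]) cube([80, 864, 44]);
translate([0, 102, 0]) rotate([0, atan2(344, 645), 0]) cube([34, 48, 731]);
translate([768, 102, 0]) mirror([1, 0, 0]) rotate([0, atan2(344, 645), 0]) cube([34, 48, 731]);
translate([0, 714, 0]) rotate([0, atan2(344, 645), 0]) cube([34, 48, 731]);
translate([768, 714, 0]) mirror([1, 0, 0]) rotate([0, atan2(344, 645), 0]) cube([34, 48, 731]);


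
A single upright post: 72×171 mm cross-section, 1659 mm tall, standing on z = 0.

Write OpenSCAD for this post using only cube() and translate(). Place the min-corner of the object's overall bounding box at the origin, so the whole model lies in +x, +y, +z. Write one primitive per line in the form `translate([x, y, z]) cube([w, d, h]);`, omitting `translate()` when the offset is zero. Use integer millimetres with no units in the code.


cube([72, 171, 1659]);


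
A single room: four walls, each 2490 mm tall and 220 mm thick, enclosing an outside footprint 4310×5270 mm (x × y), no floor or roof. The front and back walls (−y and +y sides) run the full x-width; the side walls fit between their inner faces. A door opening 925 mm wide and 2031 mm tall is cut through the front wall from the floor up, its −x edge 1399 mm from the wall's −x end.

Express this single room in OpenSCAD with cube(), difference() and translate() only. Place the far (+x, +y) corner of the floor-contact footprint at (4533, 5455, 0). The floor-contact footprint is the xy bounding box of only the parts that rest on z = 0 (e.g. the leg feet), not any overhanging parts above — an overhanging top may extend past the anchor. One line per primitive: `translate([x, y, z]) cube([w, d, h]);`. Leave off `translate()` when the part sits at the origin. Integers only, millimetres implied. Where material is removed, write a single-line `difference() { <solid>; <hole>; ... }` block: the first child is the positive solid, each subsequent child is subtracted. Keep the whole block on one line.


difference() { translate([223, 185, 0]) cube([4310, 220, 2490]); translate([1622, 185, 0]) cube([925, 220, 2031]); }
translate([223, 5235, 0]) cube([4310, 220, 2490]);
translate([223, 405, 0]) cube([220, 4830, 2490]);
translate([4313, 405, 0]) cube([220, 4830, 2490]);


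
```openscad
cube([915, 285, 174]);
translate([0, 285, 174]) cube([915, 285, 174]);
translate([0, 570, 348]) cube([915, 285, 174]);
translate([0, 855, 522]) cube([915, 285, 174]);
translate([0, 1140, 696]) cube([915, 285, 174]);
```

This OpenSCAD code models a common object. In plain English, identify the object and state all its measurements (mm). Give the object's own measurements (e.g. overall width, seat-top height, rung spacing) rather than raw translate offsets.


A straight staircase of 5 solid steps. Each step is 915 mm wide (x), 285 mm deep (y, the going) and 174 mm tall (the rise). The first step rests on the floor; each subsequent step sits one going further in +y and one rise higher in +z, directly behind and above the previous step with no overlap.


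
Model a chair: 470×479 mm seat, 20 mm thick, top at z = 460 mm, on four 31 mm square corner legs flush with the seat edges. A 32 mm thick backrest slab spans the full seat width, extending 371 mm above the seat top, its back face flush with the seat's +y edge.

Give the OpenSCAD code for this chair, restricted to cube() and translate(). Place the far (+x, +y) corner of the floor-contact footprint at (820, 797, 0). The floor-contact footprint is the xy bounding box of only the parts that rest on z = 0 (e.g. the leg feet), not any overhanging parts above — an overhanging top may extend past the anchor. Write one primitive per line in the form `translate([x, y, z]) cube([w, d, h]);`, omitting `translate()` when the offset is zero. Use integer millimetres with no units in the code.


// leg_h = 460 - 20 = 440
translate([350, 318, 440]) cube([470, 479, 20]);
translate([350, 318, 0]) cube([31, 31, 440]);
translate([789, 318, 0]) cube([31, 31, 440]);
translate([350, 766, 0]) cube([31, 31, 440]);
translate([789, 766, 0]) cube([31, 31, 440]);
translate([350, 765, 460]) cube([470, 32, 371]);


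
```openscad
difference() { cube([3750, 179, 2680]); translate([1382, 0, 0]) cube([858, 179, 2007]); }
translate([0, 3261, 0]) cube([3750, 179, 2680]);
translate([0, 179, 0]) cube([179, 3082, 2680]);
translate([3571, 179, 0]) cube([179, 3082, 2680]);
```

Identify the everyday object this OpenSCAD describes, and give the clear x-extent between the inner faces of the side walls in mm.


A single room. The interior width is 3392 mm.

Four walls enclosing a rectangle with a door in the front wall — a room. Outside width 3750 minus two 179 mm walls gives 3392 mm.


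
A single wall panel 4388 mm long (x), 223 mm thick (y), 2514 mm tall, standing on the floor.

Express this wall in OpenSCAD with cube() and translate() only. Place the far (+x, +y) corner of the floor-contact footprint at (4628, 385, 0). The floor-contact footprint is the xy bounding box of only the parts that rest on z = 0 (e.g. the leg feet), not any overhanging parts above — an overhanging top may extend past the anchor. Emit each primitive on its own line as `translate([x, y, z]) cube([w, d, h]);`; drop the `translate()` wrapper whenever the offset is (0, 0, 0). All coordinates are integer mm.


translate([240, 162, 0]) cube([4388, 223, 2514]);


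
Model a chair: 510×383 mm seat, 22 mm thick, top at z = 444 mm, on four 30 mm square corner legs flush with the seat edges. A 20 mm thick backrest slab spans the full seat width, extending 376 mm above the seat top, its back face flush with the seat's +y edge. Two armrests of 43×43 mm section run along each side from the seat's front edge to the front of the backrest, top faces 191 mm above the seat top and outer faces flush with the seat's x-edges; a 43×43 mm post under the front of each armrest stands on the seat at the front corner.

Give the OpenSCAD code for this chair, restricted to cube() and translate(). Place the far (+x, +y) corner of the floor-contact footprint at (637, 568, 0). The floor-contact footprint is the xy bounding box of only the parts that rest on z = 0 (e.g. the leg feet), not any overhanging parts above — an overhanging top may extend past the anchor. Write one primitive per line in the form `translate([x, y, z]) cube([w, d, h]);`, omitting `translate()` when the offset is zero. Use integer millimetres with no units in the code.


// leg_h = 444 - 22 = 422
// arm post h = 191 - 43 = 148
translate([127, 185, 422]) cube([510, 383, 22]);
translate([127, 185, 0]) cube([30, 30, 422]);
translate([607, 185, 0]) cube([30, 30, 422]);
translate([127, 538, 0]) cube([30, 30, 422]);
translate([607, 538, 0]) cube([30, 30, 422]);
translate([127, 548, 444]) cube([510, 20, 376]);
translate([127, 185, 592]) cube([43, 363, 43]);
translate([594, 185, 592]) cube([43, 363, 43]);
translate([127, 185, 444]) cube([43, 43, 148]);
translate([594, 185, 444]) cube([43, 43, 148]);


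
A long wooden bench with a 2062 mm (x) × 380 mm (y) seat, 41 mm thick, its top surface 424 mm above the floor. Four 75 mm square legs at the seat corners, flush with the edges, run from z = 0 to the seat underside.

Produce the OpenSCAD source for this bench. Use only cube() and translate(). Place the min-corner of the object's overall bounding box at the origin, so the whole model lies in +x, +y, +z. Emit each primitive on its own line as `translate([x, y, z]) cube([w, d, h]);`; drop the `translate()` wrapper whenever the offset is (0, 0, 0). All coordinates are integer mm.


// leg_h = 424 − 41 = 383
translate([0, 0, 383]) cube([2062, 380, 41]);
cube([75, 75, 383]);
translate([0, 305, 0]) cube([75, 75, 383]);
translate([1987, 0, 0]) cube([75, 75, 383]);
translate([1987, 305, 0]) cube([75, 75, 383]);


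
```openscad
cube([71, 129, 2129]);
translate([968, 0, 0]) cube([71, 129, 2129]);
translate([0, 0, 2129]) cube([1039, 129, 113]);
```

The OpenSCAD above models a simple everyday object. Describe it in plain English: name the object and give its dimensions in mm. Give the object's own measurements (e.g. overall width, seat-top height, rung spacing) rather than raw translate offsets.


A door frame. The clear opening is 897 mm wide and 2129 mm high. Two 71 mm wide jambs, 129 mm deep, stand either side of the opening from the floor to the top of the opening. A 113 mm thick head sits across the top of both jambs, spanning the full outside width of the frame.


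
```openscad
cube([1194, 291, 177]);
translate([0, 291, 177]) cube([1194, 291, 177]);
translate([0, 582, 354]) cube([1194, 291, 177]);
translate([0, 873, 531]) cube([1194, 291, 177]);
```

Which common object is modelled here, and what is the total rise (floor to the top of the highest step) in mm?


A staircase. The total rise is 708 mm.

4 identical blocks, each offset up and back from the previous — a staircase. Each step is 177 mm tall and there are 4 of them, so the total rise is 4 × 177 = 708 mm.


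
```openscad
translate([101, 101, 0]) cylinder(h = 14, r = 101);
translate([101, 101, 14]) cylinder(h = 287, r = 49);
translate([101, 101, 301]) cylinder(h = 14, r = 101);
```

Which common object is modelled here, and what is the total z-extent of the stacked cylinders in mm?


A spool. The overall height is 315 mm.

Three coaxial cylinders, large–small–large — a spool. Two 14 mm flanges and a 287 mm core give 14 + 287 + 14 = 315 mm.


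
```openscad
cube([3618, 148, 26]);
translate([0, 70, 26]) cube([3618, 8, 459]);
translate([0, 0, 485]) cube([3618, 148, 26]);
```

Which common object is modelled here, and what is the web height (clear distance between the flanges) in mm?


An I-beam. The web height is 459 mm.

Two wide flanges with a thin centred web — an I-beam. Overall 511 mm minus two 26 mm flanges gives a web of 511 − 2·26 = 459 mm.


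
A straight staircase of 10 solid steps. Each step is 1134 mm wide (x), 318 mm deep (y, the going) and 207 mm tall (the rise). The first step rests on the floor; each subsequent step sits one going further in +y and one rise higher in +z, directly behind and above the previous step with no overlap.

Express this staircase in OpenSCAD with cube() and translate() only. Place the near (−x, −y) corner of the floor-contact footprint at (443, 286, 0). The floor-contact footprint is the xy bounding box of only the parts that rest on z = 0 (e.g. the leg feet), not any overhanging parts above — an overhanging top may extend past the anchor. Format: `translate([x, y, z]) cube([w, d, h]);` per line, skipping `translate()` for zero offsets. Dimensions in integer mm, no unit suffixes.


translate([443, 286, 0]) cube([1134, 318, 207]);
translate([443, 604, 207]) cube([1134, 318, 207]);
translate([443, 922, 414]) cube([1134, 318, 207]);
translate([443, 1240, 621]) cube([1134, 318, 207]);
translate([443, 1558, 828]) cube([1134, 318, 207]);
translate([443, 1876, 1035]) cube([1134, 318, 207]);
translate([443, 2194, 1242]) cube([1134, 318, 207]);
translate([443, 2512, 1449]) cube([1134, 318, 207]);
translate([443, 2830, 1656]) cube([1134, 318, 207]);
translate([443, 3148, 1863]) cube([1134, 318, 207]);


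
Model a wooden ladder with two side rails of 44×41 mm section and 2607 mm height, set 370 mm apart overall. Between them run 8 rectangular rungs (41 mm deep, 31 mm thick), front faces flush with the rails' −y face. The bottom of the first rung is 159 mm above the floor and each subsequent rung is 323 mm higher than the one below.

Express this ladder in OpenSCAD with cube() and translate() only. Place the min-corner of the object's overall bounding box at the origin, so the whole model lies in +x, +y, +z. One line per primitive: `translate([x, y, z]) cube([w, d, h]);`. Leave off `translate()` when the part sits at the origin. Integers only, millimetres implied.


// rung span = 370 - 2*44 = 282
// rung[k] z = 159 + k*323
cube([44, 41, 2607]);
translate([326, 0, 0]) cube([44, 41, 2607]);
translate([44, 0, 159]) cube([282, 41, 31]);
translate([44, 0, 482]) cube([282, 41, 31]);
translate([44, 0, 805]) cube([282, 41, 31]);
translate([44, 0, 1128]) cube([282, 41, 31]);
translate([44, 0, 1451]) cube([282, 41, 31]);
translate([44, 0, 1774]) cube([282, 41, 31]);
translate([44, 0, 2097]) cube([282, 41, 31]);
translate([44, 0, 2420]) cube([282, 41, 31]);


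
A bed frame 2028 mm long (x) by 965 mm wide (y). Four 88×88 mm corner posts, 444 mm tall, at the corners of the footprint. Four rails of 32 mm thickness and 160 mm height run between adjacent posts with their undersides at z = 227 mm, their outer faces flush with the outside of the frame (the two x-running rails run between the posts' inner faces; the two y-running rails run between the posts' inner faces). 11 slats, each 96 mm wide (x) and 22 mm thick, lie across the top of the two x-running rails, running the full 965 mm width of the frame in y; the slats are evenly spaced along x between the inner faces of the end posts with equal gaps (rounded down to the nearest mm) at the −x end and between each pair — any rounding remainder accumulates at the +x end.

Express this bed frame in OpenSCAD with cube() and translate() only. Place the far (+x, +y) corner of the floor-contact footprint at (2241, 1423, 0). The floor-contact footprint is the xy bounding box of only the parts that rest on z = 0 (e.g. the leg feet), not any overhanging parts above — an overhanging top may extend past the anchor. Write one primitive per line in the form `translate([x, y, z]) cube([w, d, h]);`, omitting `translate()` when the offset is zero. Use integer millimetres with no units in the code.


translate([213, 458, 0]) cube([88, 88, 444]);
translate([213, 1335, 0]) cube([88, 88, 444]);
translate([2153, 458, 0]) cube([88, 88, 444]);
translate([2153, 1335, 0]) cube([88, 88, 444]);
translate([301, 458, 227]) cube([1852, 32, 160]);
translate([301, 1391, 227]) cube([1852, 32, 160]);
translate([213, 546, 227]) cube([32, 789, 160]);
translate([2209, 546, 227]) cube([32, 789, 160]);
translate([367, 458, 387]) cube([96, 965, 22]);
translate([529, 458, 387]) cube([96, 965, 22]);
translate([691, 458, 387]) cube([96, 965, 22]);
translate([853, 458, 387]) cube([96, 965, 22]);
translate([1015, 458, 387]) cube([96, 965, 22]);
translate([1177, 458, 387]) cube([96, 965, 22]);
translate([1339, 458, 387]) cube([96, 965, 22]);
translate([1501, 458, 387]) cube([96, 965, 22]);
translate([1663, 458, 387]) cube([96, 965, 22]);
translate([1825, 458, 387]) cube([96, 965, 22]);
translate([1987, 458, 387]) cube([96, 965, 22]);


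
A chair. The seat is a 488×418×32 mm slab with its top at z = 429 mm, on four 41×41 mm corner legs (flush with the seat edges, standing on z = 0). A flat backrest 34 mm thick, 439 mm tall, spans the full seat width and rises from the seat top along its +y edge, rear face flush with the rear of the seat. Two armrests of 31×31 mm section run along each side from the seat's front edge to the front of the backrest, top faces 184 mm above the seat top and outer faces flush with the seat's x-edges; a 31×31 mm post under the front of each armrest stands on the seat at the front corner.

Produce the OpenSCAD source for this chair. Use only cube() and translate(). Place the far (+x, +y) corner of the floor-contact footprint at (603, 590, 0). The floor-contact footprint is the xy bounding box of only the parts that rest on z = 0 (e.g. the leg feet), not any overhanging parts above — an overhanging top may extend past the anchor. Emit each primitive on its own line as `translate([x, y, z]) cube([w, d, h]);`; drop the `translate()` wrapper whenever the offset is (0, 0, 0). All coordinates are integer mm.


translate([115, 172, 397]) cube([488, 418, 32]);
translate([115, 172, 0]) cube([41, 41, 397]);
translate([562, 172, 0]) cube([41, 41, 397]);
translate([115, 549, 0]) cube([41, 41, 397]);
translate([562, 549, 0]) cube([41, 41, 397]);
translate([115, 556, 429]) cube([488, 34, 439]);
translate([115, 172, 582]) cube([31, 384, 31]);
translate([572, 172, 582]) cube([31, 384, 31]);
translate([115, 172, 429]) cube([31, 31, 153]);
translate([572, 172, 429]) cube([31, 31, 153]);


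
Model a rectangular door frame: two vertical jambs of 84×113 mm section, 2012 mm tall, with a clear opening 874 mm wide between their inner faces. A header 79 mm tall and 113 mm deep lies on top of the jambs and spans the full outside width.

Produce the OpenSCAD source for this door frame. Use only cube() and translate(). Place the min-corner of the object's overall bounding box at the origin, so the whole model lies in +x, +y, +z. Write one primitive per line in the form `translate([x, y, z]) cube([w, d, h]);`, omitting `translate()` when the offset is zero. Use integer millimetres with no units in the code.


cube([84, 113, 2012]);
translate([958, 0, 0]) cube([84, 113, 2012]);
translate([0, 0, 2012]) cube([1042, 113, 79]);


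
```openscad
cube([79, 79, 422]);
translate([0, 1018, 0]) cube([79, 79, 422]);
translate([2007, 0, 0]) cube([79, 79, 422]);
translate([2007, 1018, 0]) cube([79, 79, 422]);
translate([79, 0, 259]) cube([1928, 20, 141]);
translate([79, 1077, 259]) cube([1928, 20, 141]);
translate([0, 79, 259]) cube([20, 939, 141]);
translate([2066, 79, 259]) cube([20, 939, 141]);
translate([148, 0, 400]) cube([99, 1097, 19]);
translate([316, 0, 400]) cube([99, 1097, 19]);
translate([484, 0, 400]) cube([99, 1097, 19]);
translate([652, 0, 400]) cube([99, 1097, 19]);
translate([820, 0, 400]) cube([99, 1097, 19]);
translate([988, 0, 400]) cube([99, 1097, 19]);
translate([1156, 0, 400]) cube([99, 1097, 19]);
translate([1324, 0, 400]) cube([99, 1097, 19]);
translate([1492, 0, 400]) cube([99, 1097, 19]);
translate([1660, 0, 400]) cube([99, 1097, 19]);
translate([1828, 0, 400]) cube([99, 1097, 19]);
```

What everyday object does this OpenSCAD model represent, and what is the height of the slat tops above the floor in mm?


A bed frame. The slat-top height is 419 mm.

Four posts, four rails, and a row of slats — a bed frame. Slats sit on the rails at z = 259 + 141 = 400; with slat thickness 19, the top is 419 mm.


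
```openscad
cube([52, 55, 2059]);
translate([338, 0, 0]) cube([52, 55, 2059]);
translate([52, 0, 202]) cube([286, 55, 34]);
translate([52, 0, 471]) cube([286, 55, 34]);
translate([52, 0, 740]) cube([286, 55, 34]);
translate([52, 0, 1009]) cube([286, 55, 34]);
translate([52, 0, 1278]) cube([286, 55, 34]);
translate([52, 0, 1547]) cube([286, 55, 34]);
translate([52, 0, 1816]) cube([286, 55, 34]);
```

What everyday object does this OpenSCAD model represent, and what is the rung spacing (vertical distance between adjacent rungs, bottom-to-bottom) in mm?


A ladder. The rung spacing is 269 mm.

Two tall 52×55 posts with 7 short bars between them — a ladder. Adjacent rungs sit at z = 202 and z = 471, so the spacing is 471 − 202 = 269 mm.


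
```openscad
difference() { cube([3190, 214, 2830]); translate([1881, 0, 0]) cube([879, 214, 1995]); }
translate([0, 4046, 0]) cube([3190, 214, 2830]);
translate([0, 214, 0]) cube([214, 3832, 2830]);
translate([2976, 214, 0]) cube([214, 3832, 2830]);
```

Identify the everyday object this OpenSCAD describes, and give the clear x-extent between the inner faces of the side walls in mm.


A single room. The interior width is 2762 mm.

Four walls enclosing a rectangle with a door in the front wall — a room. Outside width 3190 minus two 214 mm walls gives 2762 mm.


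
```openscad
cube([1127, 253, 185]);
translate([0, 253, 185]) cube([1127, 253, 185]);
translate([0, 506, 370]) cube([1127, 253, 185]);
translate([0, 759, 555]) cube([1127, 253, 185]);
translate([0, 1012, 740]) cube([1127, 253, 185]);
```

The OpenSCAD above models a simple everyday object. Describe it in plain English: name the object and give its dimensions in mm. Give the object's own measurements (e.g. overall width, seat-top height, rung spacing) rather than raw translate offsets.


A straight staircase of 5 solid steps. Each step is 1127 mm wide (x), 253 mm deep (y, the going) and 185 mm tall (the rise). The first step rests on the floor; each subsequent step sits one going further in +y and one rise higher in +z, directly behind and above the previous step with no overlap.


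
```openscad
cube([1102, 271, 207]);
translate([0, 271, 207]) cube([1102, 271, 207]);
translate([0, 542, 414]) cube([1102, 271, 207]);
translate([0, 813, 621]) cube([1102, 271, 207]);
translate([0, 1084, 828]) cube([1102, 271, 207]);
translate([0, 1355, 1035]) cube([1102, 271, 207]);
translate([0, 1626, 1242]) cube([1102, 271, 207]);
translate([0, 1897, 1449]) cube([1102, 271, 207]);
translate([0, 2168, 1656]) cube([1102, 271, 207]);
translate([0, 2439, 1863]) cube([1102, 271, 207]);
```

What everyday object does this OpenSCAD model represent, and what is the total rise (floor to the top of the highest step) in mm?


A staircase. The total rise is 2070 mm.

10 identical blocks, each offset up and back from the previous — a staircase. Each step is 207 mm tall and there are 10 of them, so the total rise is 10 × 207 = 2070 mm.


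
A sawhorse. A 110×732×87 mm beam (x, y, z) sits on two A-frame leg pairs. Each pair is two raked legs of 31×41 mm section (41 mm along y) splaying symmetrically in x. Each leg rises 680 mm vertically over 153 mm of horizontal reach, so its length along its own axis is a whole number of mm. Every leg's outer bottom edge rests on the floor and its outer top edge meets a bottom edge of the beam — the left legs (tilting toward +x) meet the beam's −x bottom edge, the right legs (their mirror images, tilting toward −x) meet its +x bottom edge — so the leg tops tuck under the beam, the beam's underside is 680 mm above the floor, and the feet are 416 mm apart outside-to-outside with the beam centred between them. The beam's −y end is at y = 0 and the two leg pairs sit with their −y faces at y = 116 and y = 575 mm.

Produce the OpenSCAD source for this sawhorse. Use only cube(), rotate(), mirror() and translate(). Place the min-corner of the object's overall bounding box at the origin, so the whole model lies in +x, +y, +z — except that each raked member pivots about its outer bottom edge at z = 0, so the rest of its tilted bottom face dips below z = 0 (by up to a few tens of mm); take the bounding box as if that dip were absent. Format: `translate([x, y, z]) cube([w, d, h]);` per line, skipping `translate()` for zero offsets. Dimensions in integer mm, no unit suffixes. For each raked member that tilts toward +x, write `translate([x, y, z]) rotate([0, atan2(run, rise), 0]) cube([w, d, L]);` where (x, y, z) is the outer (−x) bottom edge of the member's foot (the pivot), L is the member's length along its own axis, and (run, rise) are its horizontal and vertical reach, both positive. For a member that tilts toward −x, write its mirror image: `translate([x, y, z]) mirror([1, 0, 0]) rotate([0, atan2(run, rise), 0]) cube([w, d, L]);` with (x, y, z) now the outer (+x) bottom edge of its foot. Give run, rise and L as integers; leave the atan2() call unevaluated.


translate([153, 0, 680]) cube([110, 732, 87]);
translate([0, 116, 0]) rotate([0, atan2(153, 680), 0]) cube([31, 41, 697]);
translate([416, 116, 0]) mirror([1, 0, 0]) rotate([0, atan2(153, 680), 0]) cube([31, 41, 697]);
translate([0, 575, 0]) rotate([0, atan2(153, 680), 0]) cube([31, 41, 697]);
translate([416, 575, 0]) mirror([1, 0, 0]) rotate([0, atan2(153, 680), 0]) cube([31, 41, 697]);
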